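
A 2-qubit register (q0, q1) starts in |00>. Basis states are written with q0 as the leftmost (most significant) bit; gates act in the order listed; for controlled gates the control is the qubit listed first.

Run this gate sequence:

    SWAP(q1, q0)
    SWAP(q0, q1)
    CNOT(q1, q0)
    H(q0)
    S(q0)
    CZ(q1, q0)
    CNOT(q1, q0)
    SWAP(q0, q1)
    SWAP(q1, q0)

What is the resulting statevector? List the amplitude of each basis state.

The final amplitudes are sqrt(2)/2 on |00>, 0 on |01>, sqrt(2)*I/2 on |10>, 0 on |11>.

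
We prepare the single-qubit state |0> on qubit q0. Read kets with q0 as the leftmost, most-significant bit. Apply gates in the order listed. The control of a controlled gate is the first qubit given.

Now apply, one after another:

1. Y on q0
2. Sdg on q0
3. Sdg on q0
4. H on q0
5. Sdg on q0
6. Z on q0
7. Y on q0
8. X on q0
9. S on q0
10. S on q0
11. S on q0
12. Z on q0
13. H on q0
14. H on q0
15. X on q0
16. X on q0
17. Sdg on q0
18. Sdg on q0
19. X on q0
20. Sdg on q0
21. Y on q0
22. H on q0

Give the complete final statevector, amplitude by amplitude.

The final amplitudes are -1/2 + I/2 on |0>, -1/2 - I/2 on |1>.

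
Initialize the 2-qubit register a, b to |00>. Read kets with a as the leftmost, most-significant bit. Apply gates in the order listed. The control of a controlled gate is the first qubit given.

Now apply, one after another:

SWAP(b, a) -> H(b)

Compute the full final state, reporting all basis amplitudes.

The resulting statevector has amplitude sqrt(2)/2 on |00>, sqrt(2)/2 on |01>, 0 on |10>, 0 on |11>.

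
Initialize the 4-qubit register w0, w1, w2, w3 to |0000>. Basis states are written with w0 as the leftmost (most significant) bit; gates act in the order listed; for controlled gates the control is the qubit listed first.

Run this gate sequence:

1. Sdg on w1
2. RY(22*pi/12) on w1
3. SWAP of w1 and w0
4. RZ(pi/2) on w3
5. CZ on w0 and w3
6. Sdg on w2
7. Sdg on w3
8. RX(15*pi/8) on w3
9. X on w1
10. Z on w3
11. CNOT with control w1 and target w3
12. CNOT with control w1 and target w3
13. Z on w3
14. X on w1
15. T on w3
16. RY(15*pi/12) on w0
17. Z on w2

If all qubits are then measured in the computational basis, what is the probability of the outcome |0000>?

The probability of measuring |0000> is -sqrt(6)*cos(pi/16)**2/8 - sqrt(1/2 - sqrt(2)/4)*sqrt(sqrt(2)/4 + 1/2)*cos(pi/16)**2/2 + cos(pi/16)**2/2. Key observation: the block from step 9 through step 14 cancels to the identity and can be dropped.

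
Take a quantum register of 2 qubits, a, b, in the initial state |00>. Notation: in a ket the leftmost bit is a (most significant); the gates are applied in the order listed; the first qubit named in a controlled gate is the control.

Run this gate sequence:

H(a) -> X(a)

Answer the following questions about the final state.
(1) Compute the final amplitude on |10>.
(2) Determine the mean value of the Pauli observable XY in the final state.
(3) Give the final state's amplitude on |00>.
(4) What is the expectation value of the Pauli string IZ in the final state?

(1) The amplitude on |10> is sqrt(2)/2.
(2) The expectation value of XY is 0.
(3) The amplitude on |00> is sqrt(2)/2.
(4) The expectation value of IZ is 1.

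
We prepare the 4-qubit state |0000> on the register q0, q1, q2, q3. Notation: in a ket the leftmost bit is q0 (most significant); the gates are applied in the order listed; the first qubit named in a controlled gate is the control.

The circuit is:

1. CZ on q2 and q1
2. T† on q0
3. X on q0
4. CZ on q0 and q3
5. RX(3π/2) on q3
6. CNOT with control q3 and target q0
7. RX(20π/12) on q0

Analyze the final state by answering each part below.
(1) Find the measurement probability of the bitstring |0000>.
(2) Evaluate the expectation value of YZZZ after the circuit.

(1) The probability of measuring |0000> is 1/8.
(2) The observable YZZZ averages to -sqrt(3)/2.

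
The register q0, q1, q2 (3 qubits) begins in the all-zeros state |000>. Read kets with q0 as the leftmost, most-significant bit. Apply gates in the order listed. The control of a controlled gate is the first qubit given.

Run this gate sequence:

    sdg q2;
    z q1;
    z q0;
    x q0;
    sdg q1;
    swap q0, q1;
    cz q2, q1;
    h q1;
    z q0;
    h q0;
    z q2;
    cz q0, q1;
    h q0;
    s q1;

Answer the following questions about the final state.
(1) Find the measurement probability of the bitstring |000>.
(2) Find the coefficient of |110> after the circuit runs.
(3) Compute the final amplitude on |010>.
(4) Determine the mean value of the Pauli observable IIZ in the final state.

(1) Outcome |000> occurs with probability 1/2.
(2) The final state's coefficient on |110> equals -sqrt(2)*I/2.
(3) The amplitude on |010> is 0.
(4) The expectation value of IIZ is 1.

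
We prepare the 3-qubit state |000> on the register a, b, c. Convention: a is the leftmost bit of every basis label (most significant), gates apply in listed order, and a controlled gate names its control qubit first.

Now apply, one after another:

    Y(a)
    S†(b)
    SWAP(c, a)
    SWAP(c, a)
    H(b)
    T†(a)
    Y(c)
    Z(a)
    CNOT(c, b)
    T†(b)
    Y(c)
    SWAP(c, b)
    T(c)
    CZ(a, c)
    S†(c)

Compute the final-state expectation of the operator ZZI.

The expectation value of ZZI is -1. Key observation: the block from step 3 through step 4 cancels to the identity and can be dropped.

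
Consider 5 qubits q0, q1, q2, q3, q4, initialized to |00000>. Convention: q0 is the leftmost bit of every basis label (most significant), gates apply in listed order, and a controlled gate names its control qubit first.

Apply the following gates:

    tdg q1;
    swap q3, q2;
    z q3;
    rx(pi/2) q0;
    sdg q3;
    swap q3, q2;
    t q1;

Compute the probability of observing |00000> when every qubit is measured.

Outcome |00000> occurs with probability 1/2.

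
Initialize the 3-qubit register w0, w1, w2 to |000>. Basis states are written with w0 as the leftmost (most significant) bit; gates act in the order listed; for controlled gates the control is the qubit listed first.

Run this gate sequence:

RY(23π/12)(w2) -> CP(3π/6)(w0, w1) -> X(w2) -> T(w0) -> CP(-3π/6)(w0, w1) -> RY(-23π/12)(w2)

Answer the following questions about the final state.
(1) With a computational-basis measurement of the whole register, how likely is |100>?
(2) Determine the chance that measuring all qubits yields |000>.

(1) A full measurement returns |100> with probability 0.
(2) A full measurement returns |000> with probability 1/2 - sqrt(3)/4.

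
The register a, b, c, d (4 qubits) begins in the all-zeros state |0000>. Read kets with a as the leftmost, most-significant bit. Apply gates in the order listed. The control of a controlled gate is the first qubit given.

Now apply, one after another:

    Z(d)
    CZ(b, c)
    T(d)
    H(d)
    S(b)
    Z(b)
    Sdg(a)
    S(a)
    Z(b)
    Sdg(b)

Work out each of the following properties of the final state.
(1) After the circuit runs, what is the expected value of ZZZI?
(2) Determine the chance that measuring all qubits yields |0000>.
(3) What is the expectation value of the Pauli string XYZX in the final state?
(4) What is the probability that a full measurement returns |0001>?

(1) In the final state, ZZZI has expectation 1. Key observation: steps 5-10 multiply out to the identity, so the circuit reduces to the remaining gates.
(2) Outcome |0000> occurs with probability 1/2.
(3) The observable XYZX averages to 0.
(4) A full measurement returns |0001> with probability 1/2.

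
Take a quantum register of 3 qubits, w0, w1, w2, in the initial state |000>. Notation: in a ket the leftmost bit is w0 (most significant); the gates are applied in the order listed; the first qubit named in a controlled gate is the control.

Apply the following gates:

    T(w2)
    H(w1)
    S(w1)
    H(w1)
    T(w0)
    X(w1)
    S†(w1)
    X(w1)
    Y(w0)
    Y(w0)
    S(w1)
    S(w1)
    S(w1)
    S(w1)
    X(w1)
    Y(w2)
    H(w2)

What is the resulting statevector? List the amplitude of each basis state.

After the circuit, the state carries amplitude sqrt(2)*(1 + I)/4 on |000>, sqrt(2)*(-1 - I)/4 on |001>, sqrt(2)*(1 + I)/4 on |010>, sqrt(2)*(-1 - I)/4 on |011>, 0 on |100>, 0 on |101>, 0 on |110>, 0 on |111>. Key observation: gates 11-14 undo each other exactly, leaving only the rest of the circuit to track.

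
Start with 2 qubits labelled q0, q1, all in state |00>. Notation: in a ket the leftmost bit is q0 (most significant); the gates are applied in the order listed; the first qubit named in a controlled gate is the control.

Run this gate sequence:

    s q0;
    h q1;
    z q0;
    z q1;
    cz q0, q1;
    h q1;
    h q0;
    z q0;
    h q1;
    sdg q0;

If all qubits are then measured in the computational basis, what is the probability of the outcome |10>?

Outcome |10> occurs with probability 1/4.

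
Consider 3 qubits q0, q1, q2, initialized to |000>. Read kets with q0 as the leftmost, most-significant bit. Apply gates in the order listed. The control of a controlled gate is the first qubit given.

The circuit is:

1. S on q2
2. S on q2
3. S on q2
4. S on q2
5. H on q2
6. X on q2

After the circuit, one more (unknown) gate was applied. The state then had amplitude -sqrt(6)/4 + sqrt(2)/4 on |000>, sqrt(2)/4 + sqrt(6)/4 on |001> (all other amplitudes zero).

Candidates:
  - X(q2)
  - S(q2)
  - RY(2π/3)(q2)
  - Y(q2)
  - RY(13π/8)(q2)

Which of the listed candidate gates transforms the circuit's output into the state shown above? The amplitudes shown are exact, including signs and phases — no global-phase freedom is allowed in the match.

It was RY(2π/3)(q2) that produced the state shown.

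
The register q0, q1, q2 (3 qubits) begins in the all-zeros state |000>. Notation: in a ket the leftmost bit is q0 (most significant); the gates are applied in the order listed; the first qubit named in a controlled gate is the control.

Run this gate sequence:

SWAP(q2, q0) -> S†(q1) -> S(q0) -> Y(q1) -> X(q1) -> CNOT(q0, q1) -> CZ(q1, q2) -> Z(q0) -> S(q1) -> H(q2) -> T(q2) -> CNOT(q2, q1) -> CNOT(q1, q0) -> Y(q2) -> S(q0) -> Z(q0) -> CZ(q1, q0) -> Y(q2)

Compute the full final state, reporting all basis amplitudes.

The resulting statevector has amplitude sqrt(2)*I/2 on |000>, -sqrt(2)*exp(I*pi/4)/2 on |111>, and 0 on every other basis state.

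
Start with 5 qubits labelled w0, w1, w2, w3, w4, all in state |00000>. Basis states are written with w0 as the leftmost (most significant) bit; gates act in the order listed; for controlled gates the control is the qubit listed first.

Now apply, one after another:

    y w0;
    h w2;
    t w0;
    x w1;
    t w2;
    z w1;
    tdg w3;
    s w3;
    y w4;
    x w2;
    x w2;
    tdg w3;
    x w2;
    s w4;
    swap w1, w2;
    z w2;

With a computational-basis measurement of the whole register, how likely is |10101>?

Outcome |10101> occurs with probability 1/2. Key observation: steps 10-11 multiply out to the identity, so the circuit reduces to the remaining gates.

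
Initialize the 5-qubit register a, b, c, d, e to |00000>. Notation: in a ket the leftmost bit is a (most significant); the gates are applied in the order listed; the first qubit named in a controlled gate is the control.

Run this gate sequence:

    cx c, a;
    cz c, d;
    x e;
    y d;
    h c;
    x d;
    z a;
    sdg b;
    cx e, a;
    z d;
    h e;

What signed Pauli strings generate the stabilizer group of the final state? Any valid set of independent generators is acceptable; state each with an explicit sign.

The stabilizer group can be generated by +IIXII, -IIIIX, -ZIIII, +IZIII, +IIIZI, among other valid generating sets.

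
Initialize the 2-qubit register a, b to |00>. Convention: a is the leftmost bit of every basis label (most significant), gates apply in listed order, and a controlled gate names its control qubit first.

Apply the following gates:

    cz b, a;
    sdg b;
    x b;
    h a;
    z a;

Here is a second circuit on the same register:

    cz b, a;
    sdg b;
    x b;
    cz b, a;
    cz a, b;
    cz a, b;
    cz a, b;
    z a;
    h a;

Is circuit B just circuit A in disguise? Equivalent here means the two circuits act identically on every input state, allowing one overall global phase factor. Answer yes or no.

No: there is an input state on which the two circuits produce genuinely different outputs (not merely differing by a phase).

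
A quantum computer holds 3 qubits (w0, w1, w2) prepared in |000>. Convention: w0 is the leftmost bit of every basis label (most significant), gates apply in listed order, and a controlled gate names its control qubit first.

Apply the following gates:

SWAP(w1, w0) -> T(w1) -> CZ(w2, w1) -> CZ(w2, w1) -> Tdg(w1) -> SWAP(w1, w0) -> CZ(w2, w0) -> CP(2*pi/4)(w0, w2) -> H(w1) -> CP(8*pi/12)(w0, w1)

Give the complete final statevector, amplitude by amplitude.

After the circuit, the state carries amplitude sqrt(2)/2 on |000>, sqrt(2)/2 on |010>, and 0 on every other basis state. Key observation: the block from step 1 through step 6 cancels to the identity and can be dropped.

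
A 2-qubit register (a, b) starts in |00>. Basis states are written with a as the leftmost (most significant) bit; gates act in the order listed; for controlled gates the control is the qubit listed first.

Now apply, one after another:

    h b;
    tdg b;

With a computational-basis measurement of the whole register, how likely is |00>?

The probability of measuring |00> is 1/2.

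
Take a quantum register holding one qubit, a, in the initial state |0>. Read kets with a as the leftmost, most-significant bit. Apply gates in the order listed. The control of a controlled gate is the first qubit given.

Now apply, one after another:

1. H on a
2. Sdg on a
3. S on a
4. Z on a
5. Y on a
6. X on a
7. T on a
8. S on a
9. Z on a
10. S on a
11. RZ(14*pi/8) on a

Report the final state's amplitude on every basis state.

After the circuit, the state carries amplitude -sqrt(2)*exp(5*I*pi/8)/2 on |0>, -sqrt(2)*exp(5*I*pi/8)/2 on |1>.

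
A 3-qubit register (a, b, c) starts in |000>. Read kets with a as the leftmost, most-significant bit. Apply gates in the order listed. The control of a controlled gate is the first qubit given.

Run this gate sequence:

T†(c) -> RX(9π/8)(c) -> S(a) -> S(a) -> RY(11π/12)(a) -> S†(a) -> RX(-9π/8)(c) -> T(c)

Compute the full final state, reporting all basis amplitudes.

The resulting statevector has amplitude -sqrt(3)*sqrt(1/2 - sqrt(2)/4)*sin(7*pi/16)**2/2 - sqrt(3)*sqrt(1/2 - sqrt(2)/4)*cos(7*pi/16)**2/2 + sqrt(sqrt(2)/4 + 1/2)*cos(7*pi/16)**2/2 + sqrt(sqrt(2)/4 + 1/2)*sin(7*pi/16)**2/2 on |000>, -sqrt(3)*I*sqrt(sqrt(2)/4 + 1/2)*sin(7*pi/16)**2/2 - I*sqrt(1/2 - sqrt(2)/4)*sin(7*pi/16)**2/2 - sqrt(3)*I*sqrt(sqrt(2)/4 + 1/2)*cos(7*pi/16)**2/2 - I*sqrt(1/2 - sqrt(2)/4)*cos(7*pi/16)**2/2 on |100>, and 0 on every other basis state.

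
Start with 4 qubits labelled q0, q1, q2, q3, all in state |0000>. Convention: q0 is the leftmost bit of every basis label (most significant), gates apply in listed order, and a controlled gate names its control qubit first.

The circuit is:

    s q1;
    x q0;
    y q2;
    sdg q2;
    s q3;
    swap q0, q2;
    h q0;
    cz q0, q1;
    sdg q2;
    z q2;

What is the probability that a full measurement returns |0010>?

A full measurement returns |0010> with probability 1/2.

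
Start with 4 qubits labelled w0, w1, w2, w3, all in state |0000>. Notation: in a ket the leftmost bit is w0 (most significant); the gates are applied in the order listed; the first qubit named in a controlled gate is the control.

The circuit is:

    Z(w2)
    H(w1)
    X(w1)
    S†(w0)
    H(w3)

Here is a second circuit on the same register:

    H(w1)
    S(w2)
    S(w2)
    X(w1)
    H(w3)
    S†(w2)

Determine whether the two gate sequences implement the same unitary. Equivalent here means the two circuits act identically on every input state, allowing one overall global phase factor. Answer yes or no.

No: there is an input state on which the two circuits produce genuinely different outputs (not merely differing by a phase).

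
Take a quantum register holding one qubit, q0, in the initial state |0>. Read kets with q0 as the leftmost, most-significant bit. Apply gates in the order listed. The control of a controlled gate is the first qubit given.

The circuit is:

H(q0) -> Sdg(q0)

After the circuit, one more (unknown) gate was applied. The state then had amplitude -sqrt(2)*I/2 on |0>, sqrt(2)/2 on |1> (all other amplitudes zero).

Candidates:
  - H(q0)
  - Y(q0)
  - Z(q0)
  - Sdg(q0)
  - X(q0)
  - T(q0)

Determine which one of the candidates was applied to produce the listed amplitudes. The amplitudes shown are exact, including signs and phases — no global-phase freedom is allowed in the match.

The applied gate was X(q0).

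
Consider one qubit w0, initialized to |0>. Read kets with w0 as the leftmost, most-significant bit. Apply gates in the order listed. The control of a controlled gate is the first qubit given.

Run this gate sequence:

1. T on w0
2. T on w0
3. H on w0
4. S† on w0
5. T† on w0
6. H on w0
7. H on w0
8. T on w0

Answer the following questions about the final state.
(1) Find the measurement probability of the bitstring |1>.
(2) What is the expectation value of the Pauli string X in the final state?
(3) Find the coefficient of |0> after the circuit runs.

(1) The probability of measuring |1> is 1/2.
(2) In the final state, X has expectation 0.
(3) The final state's coefficient on |0> equals sqrt(2)/2.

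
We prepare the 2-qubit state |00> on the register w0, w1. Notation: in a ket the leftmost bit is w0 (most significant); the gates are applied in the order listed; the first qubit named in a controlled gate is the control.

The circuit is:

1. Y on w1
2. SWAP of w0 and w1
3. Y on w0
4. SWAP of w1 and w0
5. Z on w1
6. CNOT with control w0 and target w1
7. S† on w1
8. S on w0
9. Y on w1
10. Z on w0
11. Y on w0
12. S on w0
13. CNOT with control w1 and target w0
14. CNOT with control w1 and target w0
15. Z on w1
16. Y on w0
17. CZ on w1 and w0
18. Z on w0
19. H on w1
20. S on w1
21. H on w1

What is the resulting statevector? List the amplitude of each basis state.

The resulting statevector has amplitude 1/2 - I/2 on |00>, 1/2 + I/2 on |01>, 0 on |10>, 0 on |11>.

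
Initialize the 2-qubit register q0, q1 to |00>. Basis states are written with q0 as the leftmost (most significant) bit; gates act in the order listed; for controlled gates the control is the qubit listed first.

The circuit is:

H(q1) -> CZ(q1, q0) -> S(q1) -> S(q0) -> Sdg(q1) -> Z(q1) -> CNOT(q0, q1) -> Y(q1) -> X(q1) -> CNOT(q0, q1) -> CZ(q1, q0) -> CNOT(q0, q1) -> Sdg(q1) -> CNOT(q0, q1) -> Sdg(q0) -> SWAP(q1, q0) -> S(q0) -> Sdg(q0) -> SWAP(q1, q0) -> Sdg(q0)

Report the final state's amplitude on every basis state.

The resulting statevector has amplitude sqrt(2)*I/2 on |00>, sqrt(2)/2 on |01>, 0 on |10>, 0 on |11>. Key observation: steps 16-19 multiply out to the identity, so the circuit reduces to the remaining gates.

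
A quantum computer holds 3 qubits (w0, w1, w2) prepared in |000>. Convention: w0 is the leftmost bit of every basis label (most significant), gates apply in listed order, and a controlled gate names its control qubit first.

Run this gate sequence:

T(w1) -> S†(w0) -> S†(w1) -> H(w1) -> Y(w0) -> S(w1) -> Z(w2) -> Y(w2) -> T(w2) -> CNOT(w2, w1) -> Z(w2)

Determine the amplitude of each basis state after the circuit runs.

After the circuit, the state carries amplitude sqrt(2)*exp(3*I*pi/4)/2 on |101>, sqrt(2)*exp(I*pi/4)/2 on |111>, and 0 on every other basis state.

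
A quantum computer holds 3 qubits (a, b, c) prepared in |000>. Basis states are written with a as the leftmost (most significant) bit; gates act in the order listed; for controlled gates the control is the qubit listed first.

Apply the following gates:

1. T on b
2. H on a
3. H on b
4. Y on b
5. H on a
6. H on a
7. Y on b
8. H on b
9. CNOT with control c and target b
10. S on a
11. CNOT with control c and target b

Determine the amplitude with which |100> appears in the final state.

The amplitude on |100> is sqrt(2)*I/2. Key observation: gates 3-8 undo each other exactly, leaving only the rest of the circuit to track.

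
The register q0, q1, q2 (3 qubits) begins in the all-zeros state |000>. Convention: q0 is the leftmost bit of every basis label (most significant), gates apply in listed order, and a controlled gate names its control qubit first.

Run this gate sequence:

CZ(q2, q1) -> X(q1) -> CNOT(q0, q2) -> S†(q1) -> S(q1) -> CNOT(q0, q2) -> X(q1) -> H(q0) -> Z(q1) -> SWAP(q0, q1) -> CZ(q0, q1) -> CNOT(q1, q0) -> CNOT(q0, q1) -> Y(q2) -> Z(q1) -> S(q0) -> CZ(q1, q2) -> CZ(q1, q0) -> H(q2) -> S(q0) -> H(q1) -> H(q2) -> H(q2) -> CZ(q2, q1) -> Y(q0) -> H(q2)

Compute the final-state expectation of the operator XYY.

In the final state, XYY has expectation 1. Key observation: the block from step 2 through step 7 cancels to the identity and can be dropped.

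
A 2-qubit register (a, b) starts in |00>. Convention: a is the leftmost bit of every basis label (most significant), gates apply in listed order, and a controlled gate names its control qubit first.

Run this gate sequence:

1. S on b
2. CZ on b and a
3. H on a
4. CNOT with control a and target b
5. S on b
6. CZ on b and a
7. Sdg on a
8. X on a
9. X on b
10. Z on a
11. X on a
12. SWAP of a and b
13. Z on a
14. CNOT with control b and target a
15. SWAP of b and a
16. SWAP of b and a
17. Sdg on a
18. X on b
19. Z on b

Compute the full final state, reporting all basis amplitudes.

The resulting statevector has amplitude 0 on |00>, 0 on |01>, sqrt(2)*I/2 on |10>, sqrt(2)*I/2 on |11>.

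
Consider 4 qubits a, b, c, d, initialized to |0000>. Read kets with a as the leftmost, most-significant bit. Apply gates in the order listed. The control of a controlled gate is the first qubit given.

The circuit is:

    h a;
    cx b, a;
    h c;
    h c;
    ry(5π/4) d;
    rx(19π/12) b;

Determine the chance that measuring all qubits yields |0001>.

A full measurement returns |0001> with probability sqrt(2)/32 + sqrt(3)/32 + sqrt(6)/32 + 3/32.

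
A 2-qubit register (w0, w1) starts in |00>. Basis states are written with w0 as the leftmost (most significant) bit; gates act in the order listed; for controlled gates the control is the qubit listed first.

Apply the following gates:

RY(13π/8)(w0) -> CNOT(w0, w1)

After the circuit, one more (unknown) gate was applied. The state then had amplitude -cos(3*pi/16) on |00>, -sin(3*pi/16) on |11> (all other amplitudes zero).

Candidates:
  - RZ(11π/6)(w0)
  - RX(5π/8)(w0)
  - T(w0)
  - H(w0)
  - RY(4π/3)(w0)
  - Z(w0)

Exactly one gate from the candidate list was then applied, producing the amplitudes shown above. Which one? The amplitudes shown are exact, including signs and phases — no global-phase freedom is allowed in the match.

The applied gate was Z(w0).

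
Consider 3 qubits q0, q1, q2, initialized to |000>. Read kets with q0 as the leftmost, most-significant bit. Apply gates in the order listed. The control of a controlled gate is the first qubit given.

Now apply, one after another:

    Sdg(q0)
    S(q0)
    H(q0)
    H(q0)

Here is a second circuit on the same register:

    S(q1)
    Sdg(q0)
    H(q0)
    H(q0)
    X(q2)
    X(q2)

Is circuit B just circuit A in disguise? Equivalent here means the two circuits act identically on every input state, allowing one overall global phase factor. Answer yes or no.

No — the two circuits implement different unitaries, even allowing a global phase.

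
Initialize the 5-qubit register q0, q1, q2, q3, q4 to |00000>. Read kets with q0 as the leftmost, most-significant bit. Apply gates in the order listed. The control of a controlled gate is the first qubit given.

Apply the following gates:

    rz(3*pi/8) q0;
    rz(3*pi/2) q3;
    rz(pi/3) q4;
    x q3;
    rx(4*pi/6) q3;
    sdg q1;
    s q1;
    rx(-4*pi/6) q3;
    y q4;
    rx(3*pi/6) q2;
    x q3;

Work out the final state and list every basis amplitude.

The final amplitudes are -sqrt(2)*exp(19*I*pi/48)/2 on |00001>, sqrt(2)*exp(43*I*pi/48)/2 on |00101>, and 0 on every other basis state.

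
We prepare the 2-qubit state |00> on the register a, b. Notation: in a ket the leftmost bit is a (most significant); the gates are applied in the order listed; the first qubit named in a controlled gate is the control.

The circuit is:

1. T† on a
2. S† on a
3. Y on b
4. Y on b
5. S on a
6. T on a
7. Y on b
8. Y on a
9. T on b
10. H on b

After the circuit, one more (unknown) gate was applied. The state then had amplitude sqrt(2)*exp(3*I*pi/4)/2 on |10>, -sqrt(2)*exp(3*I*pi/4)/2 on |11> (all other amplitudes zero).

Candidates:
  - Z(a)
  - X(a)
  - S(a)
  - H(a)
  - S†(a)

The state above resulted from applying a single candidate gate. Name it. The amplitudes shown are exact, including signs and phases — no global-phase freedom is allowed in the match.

The unique candidate consistent with the amplitudes is S†(a). Key observation: gates 1-6 undo each other exactly, leaving only the rest of the circuit to track.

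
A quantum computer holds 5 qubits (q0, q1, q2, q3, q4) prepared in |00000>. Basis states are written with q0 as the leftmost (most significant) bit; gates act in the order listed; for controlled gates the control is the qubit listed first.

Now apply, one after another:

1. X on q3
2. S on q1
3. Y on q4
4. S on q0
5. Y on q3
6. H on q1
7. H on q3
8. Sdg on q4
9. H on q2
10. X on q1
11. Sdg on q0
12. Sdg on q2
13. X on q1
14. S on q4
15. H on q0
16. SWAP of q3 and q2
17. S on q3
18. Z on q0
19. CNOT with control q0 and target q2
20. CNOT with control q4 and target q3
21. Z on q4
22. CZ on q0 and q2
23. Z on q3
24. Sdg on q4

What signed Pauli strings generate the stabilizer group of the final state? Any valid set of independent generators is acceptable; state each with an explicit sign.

One valid set of independent stabilizer generators is -XIZII, +IXIII, +ZIXII, -IIIXI, -IIIIZ (any independent generating set of the same group is equally correct).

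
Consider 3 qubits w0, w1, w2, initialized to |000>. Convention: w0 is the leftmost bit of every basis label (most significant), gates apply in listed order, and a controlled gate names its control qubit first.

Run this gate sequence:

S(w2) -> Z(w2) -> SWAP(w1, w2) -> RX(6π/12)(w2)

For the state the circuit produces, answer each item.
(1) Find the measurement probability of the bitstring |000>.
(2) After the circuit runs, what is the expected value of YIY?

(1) The probability of measuring |000> is 1/2.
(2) The observable YIY averages to 0.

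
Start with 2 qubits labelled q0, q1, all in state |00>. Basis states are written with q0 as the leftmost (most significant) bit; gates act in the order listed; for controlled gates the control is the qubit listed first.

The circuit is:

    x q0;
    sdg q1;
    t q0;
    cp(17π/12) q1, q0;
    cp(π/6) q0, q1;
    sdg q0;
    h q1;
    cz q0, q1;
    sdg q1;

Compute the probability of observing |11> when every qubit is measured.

A full measurement returns |11> with probability 1/2.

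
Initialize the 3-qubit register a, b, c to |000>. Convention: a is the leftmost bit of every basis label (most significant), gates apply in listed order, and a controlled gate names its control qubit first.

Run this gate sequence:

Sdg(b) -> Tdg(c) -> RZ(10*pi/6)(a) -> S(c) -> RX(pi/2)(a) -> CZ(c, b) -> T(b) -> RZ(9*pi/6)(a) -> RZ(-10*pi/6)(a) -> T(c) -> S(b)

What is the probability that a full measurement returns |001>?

Outcome |001> occurs with probability 0.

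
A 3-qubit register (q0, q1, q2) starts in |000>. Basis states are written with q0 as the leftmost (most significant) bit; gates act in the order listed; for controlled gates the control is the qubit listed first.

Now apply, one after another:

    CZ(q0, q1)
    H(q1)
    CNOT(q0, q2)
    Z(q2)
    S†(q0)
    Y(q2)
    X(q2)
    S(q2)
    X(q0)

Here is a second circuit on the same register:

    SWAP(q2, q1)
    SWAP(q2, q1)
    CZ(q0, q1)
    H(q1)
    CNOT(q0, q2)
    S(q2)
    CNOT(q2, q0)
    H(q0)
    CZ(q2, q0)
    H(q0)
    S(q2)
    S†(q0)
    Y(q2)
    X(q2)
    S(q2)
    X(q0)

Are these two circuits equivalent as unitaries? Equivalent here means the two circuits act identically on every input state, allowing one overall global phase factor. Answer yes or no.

Yes — the two circuits implement the same unitary up to a global phase.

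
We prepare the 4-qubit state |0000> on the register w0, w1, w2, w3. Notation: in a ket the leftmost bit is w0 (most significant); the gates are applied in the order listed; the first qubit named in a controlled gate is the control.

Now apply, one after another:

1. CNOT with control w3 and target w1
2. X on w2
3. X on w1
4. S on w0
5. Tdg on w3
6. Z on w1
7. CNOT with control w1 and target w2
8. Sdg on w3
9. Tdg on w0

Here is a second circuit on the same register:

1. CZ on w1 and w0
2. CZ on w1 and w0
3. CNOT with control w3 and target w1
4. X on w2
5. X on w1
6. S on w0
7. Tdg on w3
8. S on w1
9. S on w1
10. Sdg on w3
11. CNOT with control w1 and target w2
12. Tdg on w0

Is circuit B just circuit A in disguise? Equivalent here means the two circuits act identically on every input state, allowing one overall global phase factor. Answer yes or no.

Yes, they are equivalent — the unitaries differ by at most a global phase.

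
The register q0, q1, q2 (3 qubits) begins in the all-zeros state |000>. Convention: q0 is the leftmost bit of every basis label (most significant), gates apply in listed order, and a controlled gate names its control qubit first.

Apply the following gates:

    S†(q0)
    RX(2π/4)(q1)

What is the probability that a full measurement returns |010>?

Outcome |010> occurs with probability 1/2.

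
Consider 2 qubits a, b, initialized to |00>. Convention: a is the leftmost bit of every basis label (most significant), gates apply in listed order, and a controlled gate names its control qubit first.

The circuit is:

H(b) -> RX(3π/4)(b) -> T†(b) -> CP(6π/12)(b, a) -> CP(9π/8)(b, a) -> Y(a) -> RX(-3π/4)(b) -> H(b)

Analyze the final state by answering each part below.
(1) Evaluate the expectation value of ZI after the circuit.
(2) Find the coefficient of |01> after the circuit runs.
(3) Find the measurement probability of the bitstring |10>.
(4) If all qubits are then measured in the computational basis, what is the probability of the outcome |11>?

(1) The observable ZI averages to -1.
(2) The final state's coefficient on |01> equals 0.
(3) The probability of measuring |10> is sqrt(2)/4 + 1/2.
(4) The probability of measuring |11> is 1/2 - sqrt(2)/4.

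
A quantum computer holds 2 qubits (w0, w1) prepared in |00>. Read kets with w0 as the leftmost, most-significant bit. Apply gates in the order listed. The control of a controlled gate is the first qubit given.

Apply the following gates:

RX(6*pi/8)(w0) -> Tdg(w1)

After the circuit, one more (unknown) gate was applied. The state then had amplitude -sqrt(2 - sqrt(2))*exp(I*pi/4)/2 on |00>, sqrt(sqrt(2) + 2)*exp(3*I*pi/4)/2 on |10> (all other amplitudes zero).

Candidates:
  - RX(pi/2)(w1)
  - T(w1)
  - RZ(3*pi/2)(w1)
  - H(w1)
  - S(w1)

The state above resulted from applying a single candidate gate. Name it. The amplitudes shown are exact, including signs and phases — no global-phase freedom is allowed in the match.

It was RZ(3*pi/2)(w1) that produced the state shown.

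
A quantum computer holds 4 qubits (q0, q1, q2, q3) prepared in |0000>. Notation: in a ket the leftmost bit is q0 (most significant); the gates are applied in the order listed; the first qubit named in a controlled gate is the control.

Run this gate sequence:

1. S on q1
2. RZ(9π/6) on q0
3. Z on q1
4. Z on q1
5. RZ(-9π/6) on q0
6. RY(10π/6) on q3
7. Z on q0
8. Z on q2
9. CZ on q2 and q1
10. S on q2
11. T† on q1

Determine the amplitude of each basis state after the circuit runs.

The final amplitudes are -sqrt(3)/2 on |0000>, 1/2 on |0001>, and 0 on every other basis state. Key observation: steps 2-5 multiply out to the identity, so the circuit reduces to the remaining gates.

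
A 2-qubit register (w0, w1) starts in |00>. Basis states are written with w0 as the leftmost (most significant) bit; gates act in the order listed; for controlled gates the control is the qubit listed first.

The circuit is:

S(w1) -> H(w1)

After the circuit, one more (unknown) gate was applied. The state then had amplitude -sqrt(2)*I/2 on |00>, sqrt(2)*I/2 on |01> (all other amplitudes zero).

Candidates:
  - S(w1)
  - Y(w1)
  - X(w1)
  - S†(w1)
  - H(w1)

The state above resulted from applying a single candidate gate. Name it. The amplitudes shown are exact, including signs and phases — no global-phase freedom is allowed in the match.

It was Y(w1) that produced the state shown.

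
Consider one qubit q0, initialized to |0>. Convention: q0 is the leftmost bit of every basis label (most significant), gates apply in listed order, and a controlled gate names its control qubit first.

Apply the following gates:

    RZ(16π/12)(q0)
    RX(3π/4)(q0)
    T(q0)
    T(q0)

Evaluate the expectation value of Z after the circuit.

The observable Z averages to -sqrt(2)/2.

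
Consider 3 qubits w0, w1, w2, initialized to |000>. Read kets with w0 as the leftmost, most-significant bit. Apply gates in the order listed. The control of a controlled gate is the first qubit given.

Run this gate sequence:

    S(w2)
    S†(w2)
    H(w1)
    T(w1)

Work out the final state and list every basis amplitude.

The resulting statevector has amplitude sqrt(2)/2 on |000>, sqrt(2)*exp(I*pi/4)/2 on |010>, and 0 on every other basis state. Key observation: gates 1-2 undo each other exactly, leaving only the rest of the circuit to track.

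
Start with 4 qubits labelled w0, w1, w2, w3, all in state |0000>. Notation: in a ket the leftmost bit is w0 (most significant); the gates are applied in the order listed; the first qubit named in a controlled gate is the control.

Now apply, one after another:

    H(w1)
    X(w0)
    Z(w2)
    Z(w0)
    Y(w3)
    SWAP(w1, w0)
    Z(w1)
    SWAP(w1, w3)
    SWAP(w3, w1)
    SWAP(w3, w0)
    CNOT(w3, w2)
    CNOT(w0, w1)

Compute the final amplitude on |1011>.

The amplitude on |1011> is sqrt(2)*I/2.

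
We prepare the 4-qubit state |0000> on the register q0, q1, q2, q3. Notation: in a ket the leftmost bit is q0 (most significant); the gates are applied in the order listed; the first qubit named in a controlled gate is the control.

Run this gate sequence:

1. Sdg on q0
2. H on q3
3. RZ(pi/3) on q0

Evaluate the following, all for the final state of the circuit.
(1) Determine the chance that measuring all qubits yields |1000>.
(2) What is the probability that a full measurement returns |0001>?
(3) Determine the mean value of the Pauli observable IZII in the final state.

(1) The probability of measuring |1000> is 0.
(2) Outcome |0001> occurs with probability 1/2.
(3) The expectation value of IZII is 1.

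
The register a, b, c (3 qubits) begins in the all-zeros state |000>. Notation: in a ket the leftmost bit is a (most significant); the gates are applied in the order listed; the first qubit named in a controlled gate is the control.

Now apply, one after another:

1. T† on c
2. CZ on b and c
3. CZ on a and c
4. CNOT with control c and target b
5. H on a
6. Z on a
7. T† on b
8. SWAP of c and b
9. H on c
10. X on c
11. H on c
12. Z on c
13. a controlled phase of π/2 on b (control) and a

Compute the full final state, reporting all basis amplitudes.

The final amplitudes are sqrt(2)/2 on |000>, -sqrt(2)/2 on |100>, and 0 on every other basis state. Key observation: the block from step 9 through step 12 cancels to the identity and can be dropped.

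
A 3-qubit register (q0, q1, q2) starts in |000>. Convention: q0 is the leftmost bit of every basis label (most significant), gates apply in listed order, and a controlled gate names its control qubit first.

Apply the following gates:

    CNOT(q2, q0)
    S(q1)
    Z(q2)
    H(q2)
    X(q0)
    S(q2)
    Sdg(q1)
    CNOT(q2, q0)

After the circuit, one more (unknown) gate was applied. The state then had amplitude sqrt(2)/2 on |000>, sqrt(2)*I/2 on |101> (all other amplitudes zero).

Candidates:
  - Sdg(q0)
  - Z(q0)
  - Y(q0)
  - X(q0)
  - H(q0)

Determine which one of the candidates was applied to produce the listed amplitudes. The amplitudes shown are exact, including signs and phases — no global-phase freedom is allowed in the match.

It was X(q0) that produced the state shown.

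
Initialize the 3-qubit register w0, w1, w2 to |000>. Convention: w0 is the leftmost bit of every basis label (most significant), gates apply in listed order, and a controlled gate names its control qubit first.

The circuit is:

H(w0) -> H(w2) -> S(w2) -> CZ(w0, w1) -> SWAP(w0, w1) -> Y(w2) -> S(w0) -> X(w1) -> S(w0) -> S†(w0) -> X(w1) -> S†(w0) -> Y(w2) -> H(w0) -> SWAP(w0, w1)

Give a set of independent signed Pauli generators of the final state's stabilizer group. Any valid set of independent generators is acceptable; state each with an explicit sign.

The final state is stabilized by the group generated by +XII, +IXI, +IIY; other independent generating sets are equally valid. Key observation: gates 6-13 undo each other exactly, leaving only the rest of the circuit to track.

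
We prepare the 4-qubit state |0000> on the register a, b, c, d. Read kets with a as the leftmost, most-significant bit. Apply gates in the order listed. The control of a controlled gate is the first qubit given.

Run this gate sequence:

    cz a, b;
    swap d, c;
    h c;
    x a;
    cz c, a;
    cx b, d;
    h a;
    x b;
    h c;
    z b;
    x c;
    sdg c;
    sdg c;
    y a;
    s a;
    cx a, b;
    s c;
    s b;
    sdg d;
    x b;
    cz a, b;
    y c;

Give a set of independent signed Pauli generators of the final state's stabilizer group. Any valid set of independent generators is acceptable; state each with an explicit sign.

The final state is stabilized by the group generated by -XXII, +ZZII, -IIZI, +IIIZ; other independent generating sets are equally valid.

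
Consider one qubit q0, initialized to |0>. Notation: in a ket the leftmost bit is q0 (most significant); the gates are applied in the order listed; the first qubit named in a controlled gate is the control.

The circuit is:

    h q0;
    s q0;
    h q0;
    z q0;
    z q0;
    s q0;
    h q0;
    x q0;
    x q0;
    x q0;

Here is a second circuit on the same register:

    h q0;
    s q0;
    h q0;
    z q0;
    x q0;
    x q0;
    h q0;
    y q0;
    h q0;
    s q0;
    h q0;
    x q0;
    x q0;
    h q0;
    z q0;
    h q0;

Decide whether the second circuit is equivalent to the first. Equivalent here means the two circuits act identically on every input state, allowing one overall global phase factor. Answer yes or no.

No, they are not equivalent — no single phase factor reconciles the two unitaries.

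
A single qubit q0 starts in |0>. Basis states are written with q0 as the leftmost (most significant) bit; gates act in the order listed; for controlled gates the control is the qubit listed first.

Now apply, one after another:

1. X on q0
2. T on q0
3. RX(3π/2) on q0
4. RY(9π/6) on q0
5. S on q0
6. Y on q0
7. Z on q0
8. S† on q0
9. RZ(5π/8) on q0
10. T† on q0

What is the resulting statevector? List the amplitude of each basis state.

The resulting statevector has amplitude (-1 + I)*exp(15*I*pi/16)/2 on |0>, (-1 - I)*exp(5*I*pi/16)/2 on |1>.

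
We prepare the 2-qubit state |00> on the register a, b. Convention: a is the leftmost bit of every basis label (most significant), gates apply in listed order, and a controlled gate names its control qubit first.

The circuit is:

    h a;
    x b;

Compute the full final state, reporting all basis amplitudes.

The resulting statevector has amplitude 0 on |00>, sqrt(2)/2 on |01>, 0 on |10>, sqrt(2)/2 on |11>.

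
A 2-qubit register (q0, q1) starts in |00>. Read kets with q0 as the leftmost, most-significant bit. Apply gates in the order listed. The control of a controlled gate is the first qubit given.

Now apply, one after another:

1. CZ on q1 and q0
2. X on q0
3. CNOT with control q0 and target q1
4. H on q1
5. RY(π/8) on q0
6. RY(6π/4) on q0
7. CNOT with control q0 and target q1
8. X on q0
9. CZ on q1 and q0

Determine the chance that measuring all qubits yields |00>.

The probability of measuring |00> is sqrt(2 - sqrt(2))/8 + 1/4.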